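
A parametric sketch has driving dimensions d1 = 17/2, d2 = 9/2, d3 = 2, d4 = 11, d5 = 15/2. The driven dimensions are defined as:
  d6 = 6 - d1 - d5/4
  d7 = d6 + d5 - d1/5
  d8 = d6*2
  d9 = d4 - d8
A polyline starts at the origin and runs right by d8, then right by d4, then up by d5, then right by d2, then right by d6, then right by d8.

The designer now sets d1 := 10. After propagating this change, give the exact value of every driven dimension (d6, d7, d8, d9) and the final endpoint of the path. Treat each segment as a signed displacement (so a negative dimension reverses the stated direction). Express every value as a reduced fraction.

d6 = -47/8
d7 = -3/8
d8 = -47/4
d9 = 91/4
endpoint = (-111/8, 15/2)

Apply edit: d1 := 10
  d6 = 6 - d1 - d5/4 = -47/8
  d7 = d6 + d5 - d1/5 = -3/8
  d8 = d6*2 = -47/4
  d9 = d4 - d8 = 91/4
Walk from origin (0, 0):
  seg 1: right by d8 = -47/4 → (-47/4, 0)
  seg 2: right by d4 = 11 → (-3/4, 0)
  seg 3: up by d5 = 15/2 → (-3/4, 15/2)
  seg 4: right by d2 = 9/2 → (15/4, 15/2)
  seg 5: right by d6 = -47/8 → (-17/8, 15/2)
  seg 6: right by d8 = -47/4 → (-111/8, 15/2)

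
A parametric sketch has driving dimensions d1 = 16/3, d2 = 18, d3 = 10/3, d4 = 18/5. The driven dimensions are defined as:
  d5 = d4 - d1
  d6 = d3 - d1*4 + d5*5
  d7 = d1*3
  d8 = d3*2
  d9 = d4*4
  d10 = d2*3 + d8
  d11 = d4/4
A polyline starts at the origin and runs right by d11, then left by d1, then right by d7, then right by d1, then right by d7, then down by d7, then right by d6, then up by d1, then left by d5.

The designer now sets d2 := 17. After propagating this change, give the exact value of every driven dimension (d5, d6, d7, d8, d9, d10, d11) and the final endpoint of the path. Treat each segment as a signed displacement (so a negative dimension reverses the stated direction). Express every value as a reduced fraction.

Apply edit: d2 := 17
  d5 = d4 - d1 = -26/15
  d6 = d3 - d1*4 + d5*5 = -80/3
  d7 = d1*3 = 16
  d8 = d3*2 = 20/3
  d9 = d4*4 = 72/5
  d10 = d2*3 + d8 = 173/3
  d11 = d4/4 = 9/10
Walk from origin (0, 0):
  seg 1: right by d11 = 9/10 → (9/10, 0)
  seg 2: left by d1 = 16/3 → (-133/30, 0)
  seg 3: right by d7 = 16 → (347/30, 0)
  seg 4: right by d1 = 16/3 → (169/10, 0)
  seg 5: right by d7 = 16 → (329/10, 0)
  seg 6: down by d7 = 16 → (329/10, -16)
  seg 7: right by d6 = -80/3 → (187/30, -16)
  seg 8: up by d1 = 16/3 → (187/30, -32/3)
  seg 9: left by d5 = -26/15 → (239/30, -32/3)

d5 = -26/15
d6 = -80/3
d7 = 16
d8 = 20/3
d9 = 72/5
d10 = 173/3
d11 = 9/10
endpoint = (239/30, -32/3)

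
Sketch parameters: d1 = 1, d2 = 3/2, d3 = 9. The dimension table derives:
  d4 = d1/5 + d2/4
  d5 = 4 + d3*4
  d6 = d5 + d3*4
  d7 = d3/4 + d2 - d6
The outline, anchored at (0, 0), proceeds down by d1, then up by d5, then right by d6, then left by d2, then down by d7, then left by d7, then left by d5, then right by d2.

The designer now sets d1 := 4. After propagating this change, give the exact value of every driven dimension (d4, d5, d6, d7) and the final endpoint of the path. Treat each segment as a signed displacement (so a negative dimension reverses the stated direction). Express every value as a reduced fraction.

Apply edit: d1 := 4
  d4 = d1/5 + d2/4 = 47/40
  d5 = 4 + d3*4 = 40
  d6 = d5 + d3*4 = 76
  d7 = d3/4 + d2 - d6 = -289/4
Walk from origin (0, 0):
  seg 1: down by d1 = 4 → (0, -4)
  seg 2: up by d5 = 40 → (0, 36)
  seg 3: right by d6 = 76 → (76, 36)
  seg 4: left by d2 = 3/2 → (149/2, 36)
  seg 5: down by d7 = -289/4 → (149/2, 433/4)
  seg 6: left by d7 = -289/4 → (587/4, 433/4)
  seg 7: left by d5 = 40 → (427/4, 433/4)
  seg 8: right by d2 = 3/2 → (433/4, 433/4)

d4 = 47/40
d5 = 40
d6 = 76
d7 = -289/4
endpoint = (433/4, 433/4)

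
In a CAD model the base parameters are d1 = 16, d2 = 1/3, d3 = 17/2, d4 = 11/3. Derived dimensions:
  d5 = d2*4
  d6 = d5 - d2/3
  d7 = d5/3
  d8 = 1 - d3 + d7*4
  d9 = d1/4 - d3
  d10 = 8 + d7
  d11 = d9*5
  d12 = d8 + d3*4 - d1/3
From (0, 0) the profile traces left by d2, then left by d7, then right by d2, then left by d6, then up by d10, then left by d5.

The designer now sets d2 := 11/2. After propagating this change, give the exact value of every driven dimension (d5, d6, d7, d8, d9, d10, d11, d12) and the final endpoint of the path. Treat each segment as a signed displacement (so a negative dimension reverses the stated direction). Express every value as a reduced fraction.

d5 = 22
d6 = 121/6
d7 = 22/3
d8 = 131/6
d9 = -9/2
d10 = 46/3
d11 = -45/2
d12 = 101/2
endpoint = (-99/2, 46/3)

Apply edit: d2 := 11/2
  d5 = d2*4 = 22
  d6 = d5 - d2/3 = 121/6
  d7 = d5/3 = 22/3
  d8 = 1 - d3 + d7*4 = 131/6
  d9 = d1/4 - d3 = -9/2
  d10 = 8 + d7 = 46/3
  d11 = d9*5 = -45/2
  d12 = d8 + d3*4 - d1/3 = 101/2
Walk from origin (0, 0):
  seg 1: left by d2 = 11/2 → (-11/2, 0)
  seg 2: left by d7 = 22/3 → (-77/6, 0)
  seg 3: right by d2 = 11/2 → (-22/3, 0)
  seg 4: left by d6 = 121/6 → (-55/2, 0)
  seg 5: up by d10 = 46/3 → (-55/2, 46/3)
  seg 6: left by d5 = 22 → (-99/2, 46/3)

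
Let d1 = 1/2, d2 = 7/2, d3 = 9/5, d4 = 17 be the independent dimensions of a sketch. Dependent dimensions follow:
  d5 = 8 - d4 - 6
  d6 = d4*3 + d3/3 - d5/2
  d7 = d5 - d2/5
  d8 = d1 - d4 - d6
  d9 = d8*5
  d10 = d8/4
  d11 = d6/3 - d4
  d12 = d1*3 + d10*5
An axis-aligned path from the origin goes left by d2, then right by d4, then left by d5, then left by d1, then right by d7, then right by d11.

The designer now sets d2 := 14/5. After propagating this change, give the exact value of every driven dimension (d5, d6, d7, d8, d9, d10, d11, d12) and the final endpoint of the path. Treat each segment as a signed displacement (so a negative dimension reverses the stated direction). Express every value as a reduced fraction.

d5 = -15
d6 = 591/10
d7 = -389/25
d8 = -378/5
d9 = -378
d10 = -189/10
d11 = 27/10
d12 = -93
endpoint = (396/25, 0)

Apply edit: d2 := 14/5
  d5 = 8 - d4 - 6 = -15
  d6 = d4*3 + d3/3 - d5/2 = 591/10
  d7 = d5 - d2/5 = -389/25
  d8 = d1 - d4 - d6 = -378/5
  d9 = d8*5 = -378
  d10 = d8/4 = -189/10
  d11 = d6/3 - d4 = 27/10
  d12 = d1*3 + d10*5 = -93
Walk from origin (0, 0):
  seg 1: left by d2 = 14/5 → (-14/5, 0)
  seg 2: right by d4 = 17 → (71/5, 0)
  seg 3: left by d5 = -15 → (146/5, 0)
  seg 4: left by d1 = 1/2 → (287/10, 0)
  seg 5: right by d7 = -389/25 → (657/50, 0)
  seg 6: right by d11 = 27/10 → (396/25, 0)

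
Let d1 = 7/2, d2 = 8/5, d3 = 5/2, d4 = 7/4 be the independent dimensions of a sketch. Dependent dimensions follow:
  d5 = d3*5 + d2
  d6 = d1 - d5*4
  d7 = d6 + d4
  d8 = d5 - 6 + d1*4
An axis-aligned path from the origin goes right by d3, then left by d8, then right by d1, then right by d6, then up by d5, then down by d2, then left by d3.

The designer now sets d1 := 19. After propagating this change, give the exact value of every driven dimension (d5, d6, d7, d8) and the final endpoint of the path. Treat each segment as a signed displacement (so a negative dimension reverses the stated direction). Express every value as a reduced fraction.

d5 = 141/10
d6 = -187/5
d7 = -713/20
d8 = 841/10
endpoint = (-205/2, 25/2)

Apply edit: d1 := 19
  d5 = d3*5 + d2 = 141/10
  d6 = d1 - d5*4 = -187/5
  d7 = d6 + d4 = -713/20
  d8 = d5 - 6 + d1*4 = 841/10
Walk from origin (0, 0):
  seg 1: right by d3 = 5/2 → (5/2, 0)
  seg 2: left by d8 = 841/10 → (-408/5, 0)
  seg 3: right by d1 = 19 → (-313/5, 0)
  seg 4: right by d6 = -187/5 → (-100, 0)
  seg 5: up by d5 = 141/10 → (-100, 141/10)
  seg 6: down by d2 = 8/5 → (-100, 25/2)
  seg 7: left by d3 = 5/2 → (-205/2, 25/2)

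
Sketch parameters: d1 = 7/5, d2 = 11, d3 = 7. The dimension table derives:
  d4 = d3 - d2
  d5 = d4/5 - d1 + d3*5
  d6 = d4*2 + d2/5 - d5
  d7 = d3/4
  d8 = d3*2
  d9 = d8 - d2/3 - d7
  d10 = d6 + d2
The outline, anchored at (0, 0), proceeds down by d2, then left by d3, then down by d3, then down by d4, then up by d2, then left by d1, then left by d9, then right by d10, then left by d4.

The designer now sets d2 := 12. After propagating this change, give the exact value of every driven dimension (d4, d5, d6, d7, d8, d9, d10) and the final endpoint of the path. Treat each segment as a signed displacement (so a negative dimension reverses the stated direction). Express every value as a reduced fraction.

Apply edit: d2 := 12
  d4 = d3 - d2 = -5
  d5 = d4/5 - d1 + d3*5 = 163/5
  d6 = d4*2 + d2/5 - d5 = -201/5
  d7 = d3/4 = 7/4
  d8 = d3*2 = 14
  d9 = d8 - d2/3 - d7 = 33/4
  d10 = d6 + d2 = -141/5
Walk from origin (0, 0):
  seg 1: down by d2 = 12 → (0, -12)
  seg 2: left by d3 = 7 → (-7, -12)
  seg 3: down by d3 = 7 → (-7, -19)
  seg 4: down by d4 = -5 → (-7, -14)
  seg 5: up by d2 = 12 → (-7, -2)
  seg 6: left by d1 = 7/5 → (-42/5, -2)
  seg 7: left by d9 = 33/4 → (-333/20, -2)
  seg 8: right by d10 = -141/5 → (-897/20, -2)
  seg 9: left by d4 = -5 → (-797/20, -2)

d4 = -5
d5 = 163/5
d6 = -201/5
d7 = 7/4
d8 = 14
d9 = 33/4
d10 = -141/5
endpoint = (-797/20, -2)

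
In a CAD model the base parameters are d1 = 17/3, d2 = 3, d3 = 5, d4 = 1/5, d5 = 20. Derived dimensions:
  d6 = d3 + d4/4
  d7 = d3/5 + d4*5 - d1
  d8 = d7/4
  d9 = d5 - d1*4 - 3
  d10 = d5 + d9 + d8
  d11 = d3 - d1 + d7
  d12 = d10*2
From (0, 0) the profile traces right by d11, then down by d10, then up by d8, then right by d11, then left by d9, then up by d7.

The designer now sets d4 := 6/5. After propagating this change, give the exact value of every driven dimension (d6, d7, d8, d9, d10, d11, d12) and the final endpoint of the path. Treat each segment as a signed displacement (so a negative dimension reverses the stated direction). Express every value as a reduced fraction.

Apply edit: d4 := 6/5
  d6 = d3 + d4/4 = 53/10
  d7 = d3/5 + d4*5 - d1 = 4/3
  d8 = d7/4 = 1/3
  d9 = d5 - d1*4 - 3 = -17/3
  d10 = d5 + d9 + d8 = 44/3
  d11 = d3 - d1 + d7 = 2/3
  d12 = d10*2 = 88/3
Walk from origin (0, 0):
  seg 1: right by d11 = 2/3 → (2/3, 0)
  seg 2: down by d10 = 44/3 → (2/3, -44/3)
  seg 3: up by d8 = 1/3 → (2/3, -43/3)
  seg 4: right by d11 = 2/3 → (4/3, -43/3)
  seg 5: left by d9 = -17/3 → (7, -43/3)
  seg 6: up by d7 = 4/3 → (7, -13)

d6 = 53/10
d7 = 4/3
d8 = 1/3
d9 = -17/3
d10 = 44/3
d11 = 2/3
d12 = 88/3
endpoint = (7, -13)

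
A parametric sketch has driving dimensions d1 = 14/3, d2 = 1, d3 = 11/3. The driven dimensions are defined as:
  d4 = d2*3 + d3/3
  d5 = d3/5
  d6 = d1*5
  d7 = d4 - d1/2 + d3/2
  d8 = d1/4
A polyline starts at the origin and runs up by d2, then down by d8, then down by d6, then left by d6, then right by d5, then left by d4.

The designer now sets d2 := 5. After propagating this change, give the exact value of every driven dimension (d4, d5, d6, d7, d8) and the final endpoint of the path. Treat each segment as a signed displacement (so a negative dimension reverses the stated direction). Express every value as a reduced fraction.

d4 = 146/9
d5 = 11/15
d6 = 70/3
d7 = 283/18
d8 = 7/6
endpoint = (-1747/45, -39/2)

Apply edit: d2 := 5
  d4 = d2*3 + d3/3 = 146/9
  d5 = d3/5 = 11/15
  d6 = d1*5 = 70/3
  d7 = d4 - d1/2 + d3/2 = 283/18
  d8 = d1/4 = 7/6
Walk from origin (0, 0):
  seg 1: up by d2 = 5 → (0, 5)
  seg 2: down by d8 = 7/6 → (0, 23/6)
  seg 3: down by d6 = 70/3 → (0, -39/2)
  seg 4: left by d6 = 70/3 → (-70/3, -39/2)
  seg 5: right by d5 = 11/15 → (-113/5, -39/2)
  seg 6: left by d4 = 146/9 → (-1747/45, -39/2)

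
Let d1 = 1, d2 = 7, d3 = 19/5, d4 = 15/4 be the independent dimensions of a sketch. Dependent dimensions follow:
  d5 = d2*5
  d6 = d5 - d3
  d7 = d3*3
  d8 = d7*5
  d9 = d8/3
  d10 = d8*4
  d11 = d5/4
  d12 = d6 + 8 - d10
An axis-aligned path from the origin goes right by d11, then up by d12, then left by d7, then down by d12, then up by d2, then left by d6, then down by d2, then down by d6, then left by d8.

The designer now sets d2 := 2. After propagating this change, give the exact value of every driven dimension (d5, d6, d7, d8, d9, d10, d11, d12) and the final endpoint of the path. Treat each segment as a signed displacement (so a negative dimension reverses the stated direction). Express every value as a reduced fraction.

d5 = 10
d6 = 31/5
d7 = 57/5
d8 = 57
d9 = 19
d10 = 228
d11 = 5/2
d12 = -1069/5
endpoint = (-721/10, -31/5)

Apply edit: d2 := 2
  d5 = d2*5 = 10
  d6 = d5 - d3 = 31/5
  d7 = d3*3 = 57/5
  d8 = d7*5 = 57
  d9 = d8/3 = 19
  d10 = d8*4 = 228
  d11 = d5/4 = 5/2
  d12 = d6 + 8 - d10 = -1069/5
Walk from origin (0, 0):
  seg 1: right by d11 = 5/2 → (5/2, 0)
  seg 2: up by d12 = -1069/5 → (5/2, -1069/5)
  seg 3: left by d7 = 57/5 → (-89/10, -1069/5)
  seg 4: down by d12 = -1069/5 → (-89/10, 0)
  seg 5: up by d2 = 2 → (-89/10, 2)
  seg 6: left by d6 = 31/5 → (-151/10, 2)
  seg 7: down by d2 = 2 → (-151/10, 0)
  seg 8: down by d6 = 31/5 → (-151/10, -31/5)
  seg 9: left by d8 = 57 → (-721/10, -31/5)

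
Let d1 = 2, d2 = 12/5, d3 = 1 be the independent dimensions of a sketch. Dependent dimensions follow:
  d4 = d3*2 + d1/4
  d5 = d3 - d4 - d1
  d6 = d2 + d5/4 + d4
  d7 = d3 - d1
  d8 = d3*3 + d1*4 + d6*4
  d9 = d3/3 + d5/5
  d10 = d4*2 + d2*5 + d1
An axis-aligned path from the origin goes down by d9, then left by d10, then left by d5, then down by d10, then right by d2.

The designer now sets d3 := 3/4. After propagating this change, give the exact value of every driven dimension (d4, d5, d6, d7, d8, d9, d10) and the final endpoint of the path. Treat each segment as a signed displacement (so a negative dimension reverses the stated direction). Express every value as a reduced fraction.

Apply edit: d3 := 3/4
  d4 = d3*2 + d1/4 = 2
  d5 = d3 - d4 - d1 = -13/4
  d6 = d2 + d5/4 + d4 = 287/80
  d7 = d3 - d1 = -5/4
  d8 = d3*3 + d1*4 + d6*4 = 123/5
  d9 = d3/3 + d5/5 = -2/5
  d10 = d4*2 + d2*5 + d1 = 18
Walk from origin (0, 0):
  seg 1: down by d9 = -2/5 → (0, 2/5)
  seg 2: left by d10 = 18 → (-18, 2/5)
  seg 3: left by d5 = -13/4 → (-59/4, 2/5)
  seg 4: down by d10 = 18 → (-59/4, -88/5)
  seg 5: right by d2 = 12/5 → (-247/20, -88/5)

d4 = 2
d5 = -13/4
d6 = 287/80
d7 = -5/4
d8 = 123/5
d9 = -2/5
d10 = 18
endpoint = (-247/20, -88/5)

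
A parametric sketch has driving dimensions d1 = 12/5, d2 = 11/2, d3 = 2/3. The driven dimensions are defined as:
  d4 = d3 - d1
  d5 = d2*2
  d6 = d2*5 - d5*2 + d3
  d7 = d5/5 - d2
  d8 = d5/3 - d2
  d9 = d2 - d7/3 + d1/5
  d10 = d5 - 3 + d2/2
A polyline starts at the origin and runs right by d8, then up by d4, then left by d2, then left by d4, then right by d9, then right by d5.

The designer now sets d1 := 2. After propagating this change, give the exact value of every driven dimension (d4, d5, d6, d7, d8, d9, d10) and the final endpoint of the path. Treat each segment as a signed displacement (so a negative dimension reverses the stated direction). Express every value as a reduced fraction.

d4 = -4/3
d5 = 11
d6 = 37/6
d7 = -33/10
d8 = -11/6
d9 = 7
d10 = 43/4
endpoint = (12, -4/3)

Apply edit: d1 := 2
  d4 = d3 - d1 = -4/3
  d5 = d2*2 = 11
  d6 = d2*5 - d5*2 + d3 = 37/6
  d7 = d5/5 - d2 = -33/10
  d8 = d5/3 - d2 = -11/6
  d9 = d2 - d7/3 + d1/5 = 7
  d10 = d5 - 3 + d2/2 = 43/4
Walk from origin (0, 0):
  seg 1: right by d8 = -11/6 → (-11/6, 0)
  seg 2: up by d4 = -4/3 → (-11/6, -4/3)
  seg 3: left by d2 = 11/2 → (-22/3, -4/3)
  seg 4: left by d4 = -4/3 → (-6, -4/3)
  seg 5: right by d9 = 7 → (1, -4/3)
  seg 6: right by d5 = 11 → (12, -4/3)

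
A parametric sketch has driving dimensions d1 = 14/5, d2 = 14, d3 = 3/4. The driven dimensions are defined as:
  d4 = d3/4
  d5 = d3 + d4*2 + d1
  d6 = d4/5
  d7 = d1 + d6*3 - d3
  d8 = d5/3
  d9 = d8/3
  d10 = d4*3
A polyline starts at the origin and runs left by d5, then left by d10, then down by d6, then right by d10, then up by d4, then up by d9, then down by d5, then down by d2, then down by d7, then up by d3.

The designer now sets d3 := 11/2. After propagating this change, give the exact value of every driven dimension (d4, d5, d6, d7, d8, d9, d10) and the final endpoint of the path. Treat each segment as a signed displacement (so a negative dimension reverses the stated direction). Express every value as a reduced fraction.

Apply edit: d3 := 11/2
  d4 = d3/4 = 11/8
  d5 = d3 + d4*2 + d1 = 221/20
  d6 = d4/5 = 11/40
  d7 = d1 + d6*3 - d3 = -15/8
  d8 = d5/3 = 221/60
  d9 = d8/3 = 221/180
  d10 = d4*3 = 33/8
Walk from origin (0, 0):
  seg 1: left by d5 = 221/20 → (-221/20, 0)
  seg 2: left by d10 = 33/8 → (-607/40, 0)
  seg 3: down by d6 = 11/40 → (-607/40, -11/40)
  seg 4: right by d10 = 33/8 → (-221/20, -11/40)
  seg 5: up by d4 = 11/8 → (-221/20, 11/10)
  seg 6: up by d9 = 221/180 → (-221/20, 419/180)
  seg 7: down by d5 = 221/20 → (-221/20, -157/18)
  seg 8: down by d2 = 14 → (-221/20, -409/18)
  seg 9: down by d7 = -15/8 → (-221/20, -1501/72)
  seg 10: up by d3 = 11/2 → (-221/20, -1105/72)

d4 = 11/8
d5 = 221/20
d6 = 11/40
d7 = -15/8
d8 = 221/60
d9 = 221/180
d10 = 33/8
endpoint = (-221/20, -1105/72)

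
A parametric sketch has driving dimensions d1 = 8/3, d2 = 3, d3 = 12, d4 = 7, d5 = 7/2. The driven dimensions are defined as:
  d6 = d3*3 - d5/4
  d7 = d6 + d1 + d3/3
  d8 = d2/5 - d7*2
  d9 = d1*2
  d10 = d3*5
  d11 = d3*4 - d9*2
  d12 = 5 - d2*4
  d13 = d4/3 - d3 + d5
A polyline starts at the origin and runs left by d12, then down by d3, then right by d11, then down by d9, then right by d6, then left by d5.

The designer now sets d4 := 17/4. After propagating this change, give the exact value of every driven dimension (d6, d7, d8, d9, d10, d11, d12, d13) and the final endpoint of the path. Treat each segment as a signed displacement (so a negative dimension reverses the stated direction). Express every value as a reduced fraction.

d6 = 281/8
d7 = 1003/24
d8 = -4979/60
d9 = 16/3
d10 = 60
d11 = 112/3
d12 = -7
d13 = -85/12
endpoint = (1823/24, -52/3)

Apply edit: d4 := 17/4
  d6 = d3*3 - d5/4 = 281/8
  d7 = d6 + d1 + d3/3 = 1003/24
  d8 = d2/5 - d7*2 = -4979/60
  d9 = d1*2 = 16/3
  d10 = d3*5 = 60
  d11 = d3*4 - d9*2 = 112/3
  d12 = 5 - d2*4 = -7
  d13 = d4/3 - d3 + d5 = -85/12
Walk from origin (0, 0):
  seg 1: left by d12 = -7 → (7, 0)
  seg 2: down by d3 = 12 → (7, -12)
  seg 3: right by d11 = 112/3 → (133/3, -12)
  seg 4: down by d9 = 16/3 → (133/3, -52/3)
  seg 5: right by d6 = 281/8 → (1907/24, -52/3)
  seg 6: left by d5 = 7/2 → (1823/24, -52/3)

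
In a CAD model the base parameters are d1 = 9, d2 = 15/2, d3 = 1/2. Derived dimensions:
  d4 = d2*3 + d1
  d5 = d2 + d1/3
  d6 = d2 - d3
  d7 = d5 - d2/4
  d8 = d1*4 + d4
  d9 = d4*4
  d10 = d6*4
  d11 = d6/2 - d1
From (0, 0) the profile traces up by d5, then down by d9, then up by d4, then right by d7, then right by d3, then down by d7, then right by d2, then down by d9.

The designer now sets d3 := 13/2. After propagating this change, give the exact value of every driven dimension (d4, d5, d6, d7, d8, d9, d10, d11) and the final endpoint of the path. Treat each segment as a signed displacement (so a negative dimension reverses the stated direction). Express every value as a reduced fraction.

Apply edit: d3 := 13/2
  d4 = d2*3 + d1 = 63/2
  d5 = d2 + d1/3 = 21/2
  d6 = d2 - d3 = 1
  d7 = d5 - d2/4 = 69/8
  d8 = d1*4 + d4 = 135/2
  d9 = d4*4 = 126
  d10 = d6*4 = 4
  d11 = d6/2 - d1 = -17/2
Walk from origin (0, 0):
  seg 1: up by d5 = 21/2 → (0, 21/2)
  seg 2: down by d9 = 126 → (0, -231/2)
  seg 3: up by d4 = 63/2 → (0, -84)
  seg 4: right by d7 = 69/8 → (69/8, -84)
  seg 5: right by d3 = 13/2 → (121/8, -84)
  seg 6: down by d7 = 69/8 → (121/8, -741/8)
  seg 7: right by d2 = 15/2 → (181/8, -741/8)
  seg 8: down by d9 = 126 → (181/8, -1749/8)

d4 = 63/2
d5 = 21/2
d6 = 1
d7 = 69/8
d8 = 135/2
d9 = 126
d10 = 4
d11 = -17/2
endpoint = (181/8, -1749/8)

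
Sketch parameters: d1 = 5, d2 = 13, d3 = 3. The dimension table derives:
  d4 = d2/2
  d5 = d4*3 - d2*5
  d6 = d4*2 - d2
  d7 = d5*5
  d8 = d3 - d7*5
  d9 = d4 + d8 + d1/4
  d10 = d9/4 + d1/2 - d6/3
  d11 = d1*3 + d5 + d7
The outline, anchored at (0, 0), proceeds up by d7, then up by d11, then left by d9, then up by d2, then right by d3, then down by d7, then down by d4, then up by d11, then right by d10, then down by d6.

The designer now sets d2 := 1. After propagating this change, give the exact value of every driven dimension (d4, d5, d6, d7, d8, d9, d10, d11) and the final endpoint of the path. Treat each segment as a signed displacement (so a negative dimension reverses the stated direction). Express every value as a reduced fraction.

d4 = 1/2
d5 = -7/2
d6 = 0
d7 = -35/2
d8 = 181/2
d9 = 369/4
d10 = 409/16
d11 = -6
endpoint = (-1019/16, -23/2)

Apply edit: d2 := 1
  d4 = d2/2 = 1/2
  d5 = d4*3 - d2*5 = -7/2
  d6 = d4*2 - d2 = 0
  d7 = d5*5 = -35/2
  d8 = d3 - d7*5 = 181/2
  d9 = d4 + d8 + d1/4 = 369/4
  d10 = d9/4 + d1/2 - d6/3 = 409/16
  d11 = d1*3 + d5 + d7 = -6
Walk from origin (0, 0):
  seg 1: up by d7 = -35/2 → (0, -35/2)
  seg 2: up by d11 = -6 → (0, -47/2)
  seg 3: left by d9 = 369/4 → (-369/4, -47/2)
  seg 4: up by d2 = 1 → (-369/4, -45/2)
  seg 5: right by d3 = 3 → (-357/4, -45/2)
  seg 6: down by d7 = -35/2 → (-357/4, -5)
  seg 7: down by d4 = 1/2 → (-357/4, -11/2)
  seg 8: up by d11 = -6 → (-357/4, -23/2)
  seg 9: right by d10 = 409/16 → (-1019/16, -23/2)
  seg 10: down by d6 = 0 → (-1019/16, -23/2)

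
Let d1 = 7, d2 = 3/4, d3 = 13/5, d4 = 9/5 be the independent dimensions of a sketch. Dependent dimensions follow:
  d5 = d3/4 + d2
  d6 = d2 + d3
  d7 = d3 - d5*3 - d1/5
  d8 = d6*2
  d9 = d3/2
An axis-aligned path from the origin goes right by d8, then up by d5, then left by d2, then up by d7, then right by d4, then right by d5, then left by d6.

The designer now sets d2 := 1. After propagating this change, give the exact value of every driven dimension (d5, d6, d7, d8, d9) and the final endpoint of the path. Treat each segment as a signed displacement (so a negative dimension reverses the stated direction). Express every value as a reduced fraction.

Apply edit: d2 := 1
  d5 = d3/4 + d2 = 33/20
  d6 = d2 + d3 = 18/5
  d7 = d3 - d5*3 - d1/5 = -15/4
  d8 = d6*2 = 36/5
  d9 = d3/2 = 13/10
Walk from origin (0, 0):
  seg 1: right by d8 = 36/5 → (36/5, 0)
  seg 2: up by d5 = 33/20 → (36/5, 33/20)
  seg 3: left by d2 = 1 → (31/5, 33/20)
  seg 4: up by d7 = -15/4 → (31/5, -21/10)
  seg 5: right by d4 = 9/5 → (8, -21/10)
  seg 6: right by d5 = 33/20 → (193/20, -21/10)
  seg 7: left by d6 = 18/5 → (121/20, -21/10)

d5 = 33/20
d6 = 18/5
d7 = -15/4
d8 = 36/5
d9 = 13/10
endpoint = (121/20, -21/10)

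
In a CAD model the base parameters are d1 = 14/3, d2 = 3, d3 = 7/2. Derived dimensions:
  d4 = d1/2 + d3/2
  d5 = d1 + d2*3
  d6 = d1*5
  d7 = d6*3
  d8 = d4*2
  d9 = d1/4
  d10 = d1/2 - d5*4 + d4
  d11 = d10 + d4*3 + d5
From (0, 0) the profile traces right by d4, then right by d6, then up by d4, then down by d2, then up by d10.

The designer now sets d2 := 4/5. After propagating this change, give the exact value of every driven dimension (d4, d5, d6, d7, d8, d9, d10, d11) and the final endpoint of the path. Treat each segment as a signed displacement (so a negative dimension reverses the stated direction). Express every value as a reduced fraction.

Apply edit: d2 := 4/5
  d4 = d1/2 + d3/2 = 49/12
  d5 = d1 + d2*3 = 106/15
  d6 = d1*5 = 70/3
  d7 = d6*3 = 70
  d8 = d4*2 = 49/6
  d9 = d1/4 = 7/6
  d10 = d1/2 - d5*4 + d4 = -437/20
  d11 = d10 + d4*3 + d5 = -38/15
Walk from origin (0, 0):
  seg 1: right by d4 = 49/12 → (49/12, 0)
  seg 2: right by d6 = 70/3 → (329/12, 0)
  seg 3: up by d4 = 49/12 → (329/12, 49/12)
  seg 4: down by d2 = 4/5 → (329/12, 197/60)
  seg 5: up by d10 = -437/20 → (329/12, -557/30)

d4 = 49/12
d5 = 106/15
d6 = 70/3
d7 = 70
d8 = 49/6
d9 = 7/6
d10 = -437/20
d11 = -38/15
endpoint = (329/12, -557/30)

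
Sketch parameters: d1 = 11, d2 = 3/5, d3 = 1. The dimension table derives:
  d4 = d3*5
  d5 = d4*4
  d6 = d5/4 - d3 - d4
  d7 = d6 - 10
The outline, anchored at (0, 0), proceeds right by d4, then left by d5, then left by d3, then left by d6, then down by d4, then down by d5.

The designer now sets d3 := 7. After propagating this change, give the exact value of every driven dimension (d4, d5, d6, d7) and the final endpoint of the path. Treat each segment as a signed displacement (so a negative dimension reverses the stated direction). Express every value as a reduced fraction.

d4 = 35
d5 = 140
d6 = -7
d7 = -17
endpoint = (-105, -175)

Apply edit: d3 := 7
  d4 = d3*5 = 35
  d5 = d4*4 = 140
  d6 = d5/4 - d3 - d4 = -7
  d7 = d6 - 10 = -17
Walk from origin (0, 0):
  seg 1: right by d4 = 35 → (35, 0)
  seg 2: left by d5 = 140 → (-105, 0)
  seg 3: left by d3 = 7 → (-112, 0)
  seg 4: left by d6 = -7 → (-105, 0)
  seg 5: down by d4 = 35 → (-105, -35)
  seg 6: down by d5 = 140 → (-105, -175)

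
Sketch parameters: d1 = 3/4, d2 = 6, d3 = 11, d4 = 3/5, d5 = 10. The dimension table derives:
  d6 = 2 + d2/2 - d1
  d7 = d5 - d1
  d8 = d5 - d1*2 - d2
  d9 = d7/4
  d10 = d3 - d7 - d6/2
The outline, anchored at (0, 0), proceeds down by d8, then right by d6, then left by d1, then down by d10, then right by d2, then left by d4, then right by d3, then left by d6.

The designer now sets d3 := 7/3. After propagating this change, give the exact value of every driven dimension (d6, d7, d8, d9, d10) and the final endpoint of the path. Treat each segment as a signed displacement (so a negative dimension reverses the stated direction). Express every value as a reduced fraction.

Apply edit: d3 := 7/3
  d6 = 2 + d2/2 - d1 = 17/4
  d7 = d5 - d1 = 37/4
  d8 = d5 - d1*2 - d2 = 5/2
  d9 = d7/4 = 37/16
  d10 = d3 - d7 - d6/2 = -217/24
Walk from origin (0, 0):
  seg 1: down by d8 = 5/2 → (0, -5/2)
  seg 2: right by d6 = 17/4 → (17/4, -5/2)
  seg 3: left by d1 = 3/4 → (7/2, -5/2)
  seg 4: down by d10 = -217/24 → (7/2, 157/24)
  seg 5: right by d2 = 6 → (19/2, 157/24)
  seg 6: left by d4 = 3/5 → (89/10, 157/24)
  seg 7: right by d3 = 7/3 → (337/30, 157/24)
  seg 8: left by d6 = 17/4 → (419/60, 157/24)

d6 = 17/4
d7 = 37/4
d8 = 5/2
d9 = 37/16
d10 = -217/24
endpoint = (419/60, 157/24)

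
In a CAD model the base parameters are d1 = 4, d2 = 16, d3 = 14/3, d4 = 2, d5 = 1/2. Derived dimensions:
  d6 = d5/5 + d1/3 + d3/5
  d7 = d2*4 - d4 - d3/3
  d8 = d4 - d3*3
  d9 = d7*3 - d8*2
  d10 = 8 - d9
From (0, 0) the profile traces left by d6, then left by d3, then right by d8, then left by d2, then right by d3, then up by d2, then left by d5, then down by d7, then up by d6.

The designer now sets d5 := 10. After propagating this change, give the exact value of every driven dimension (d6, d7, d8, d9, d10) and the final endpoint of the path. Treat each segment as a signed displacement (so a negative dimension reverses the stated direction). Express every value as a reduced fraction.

Apply edit: d5 := 10
  d6 = d5/5 + d1/3 + d3/5 = 64/15
  d7 = d2*4 - d4 - d3/3 = 544/9
  d8 = d4 - d3*3 = -12
  d9 = d7*3 - d8*2 = 616/3
  d10 = 8 - d9 = -592/3
Walk from origin (0, 0):
  seg 1: left by d6 = 64/15 → (-64/15, 0)
  seg 2: left by d3 = 14/3 → (-134/15, 0)
  seg 3: right by d8 = -12 → (-314/15, 0)
  seg 4: left by d2 = 16 → (-554/15, 0)
  seg 5: right by d3 = 14/3 → (-484/15, 0)
  seg 6: up by d2 = 16 → (-484/15, 16)
  seg 7: left by d5 = 10 → (-634/15, 16)
  seg 8: down by d7 = 544/9 → (-634/15, -400/9)
  seg 9: up by d6 = 64/15 → (-634/15, -1808/45)

d6 = 64/15
d7 = 544/9
d8 = -12
d9 = 616/3
d10 = -592/3
endpoint = (-634/15, -1808/45)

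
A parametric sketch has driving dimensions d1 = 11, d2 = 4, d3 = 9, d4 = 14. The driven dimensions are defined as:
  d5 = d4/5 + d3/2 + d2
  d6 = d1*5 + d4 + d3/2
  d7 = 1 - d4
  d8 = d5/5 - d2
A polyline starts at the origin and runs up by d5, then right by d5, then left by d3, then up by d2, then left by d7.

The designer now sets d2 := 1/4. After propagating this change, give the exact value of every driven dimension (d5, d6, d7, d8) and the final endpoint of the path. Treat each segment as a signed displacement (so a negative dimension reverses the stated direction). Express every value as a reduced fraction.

Apply edit: d2 := 1/4
  d5 = d4/5 + d3/2 + d2 = 151/20
  d6 = d1*5 + d4 + d3/2 = 147/2
  d7 = 1 - d4 = -13
  d8 = d5/5 - d2 = 63/50
Walk from origin (0, 0):
  seg 1: up by d5 = 151/20 → (0, 151/20)
  seg 2: right by d5 = 151/20 → (151/20, 151/20)
  seg 3: left by d3 = 9 → (-29/20, 151/20)
  seg 4: up by d2 = 1/4 → (-29/20, 39/5)
  seg 5: left by d7 = -13 → (231/20, 39/5)

d5 = 151/20
d6 = 147/2
d7 = -13
d8 = 63/50
endpoint = (231/20, 39/5)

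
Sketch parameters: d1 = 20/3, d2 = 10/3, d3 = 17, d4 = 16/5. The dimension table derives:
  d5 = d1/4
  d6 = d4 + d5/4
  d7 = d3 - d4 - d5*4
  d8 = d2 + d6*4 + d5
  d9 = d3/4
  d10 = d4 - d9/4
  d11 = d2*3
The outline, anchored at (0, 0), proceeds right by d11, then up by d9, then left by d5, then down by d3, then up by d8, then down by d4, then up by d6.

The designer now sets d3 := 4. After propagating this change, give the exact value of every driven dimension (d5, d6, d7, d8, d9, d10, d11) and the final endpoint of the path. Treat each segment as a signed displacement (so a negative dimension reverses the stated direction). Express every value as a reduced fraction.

Apply edit: d3 := 4
  d5 = d1/4 = 5/3
  d6 = d4 + d5/4 = 217/60
  d7 = d3 - d4 - d5*4 = -88/15
  d8 = d2 + d6*4 + d5 = 292/15
  d9 = d3/4 = 1
  d10 = d4 - d9/4 = 59/20
  d11 = d2*3 = 10
Walk from origin (0, 0):
  seg 1: right by d11 = 10 → (10, 0)
  seg 2: up by d9 = 1 → (10, 1)
  seg 3: left by d5 = 5/3 → (25/3, 1)
  seg 4: down by d3 = 4 → (25/3, -3)
  seg 5: up by d8 = 292/15 → (25/3, 247/15)
  seg 6: down by d4 = 16/5 → (25/3, 199/15)
  seg 7: up by d6 = 217/60 → (25/3, 1013/60)

d5 = 5/3
d6 = 217/60
d7 = -88/15
d8 = 292/15
d9 = 1
d10 = 59/20
d11 = 10
endpoint = (25/3, 1013/60)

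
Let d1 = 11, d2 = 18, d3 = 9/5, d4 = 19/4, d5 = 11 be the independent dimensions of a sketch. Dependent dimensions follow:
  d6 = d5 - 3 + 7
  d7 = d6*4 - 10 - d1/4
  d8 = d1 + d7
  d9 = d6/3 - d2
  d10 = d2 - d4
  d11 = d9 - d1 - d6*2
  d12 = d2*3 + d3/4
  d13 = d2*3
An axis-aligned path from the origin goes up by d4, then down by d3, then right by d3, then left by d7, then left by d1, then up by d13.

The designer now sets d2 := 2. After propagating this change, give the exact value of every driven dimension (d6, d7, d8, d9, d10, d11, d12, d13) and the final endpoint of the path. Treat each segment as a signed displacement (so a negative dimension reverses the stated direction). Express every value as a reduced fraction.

Apply edit: d2 := 2
  d6 = d5 - 3 + 7 = 15
  d7 = d6*4 - 10 - d1/4 = 189/4
  d8 = d1 + d7 = 233/4
  d9 = d6/3 - d2 = 3
  d10 = d2 - d4 = -11/4
  d11 = d9 - d1 - d6*2 = -38
  d12 = d2*3 + d3/4 = 129/20
  d13 = d2*3 = 6
Walk from origin (0, 0):
  seg 1: up by d4 = 19/4 → (0, 19/4)
  seg 2: down by d3 = 9/5 → (0, 59/20)
  seg 3: right by d3 = 9/5 → (9/5, 59/20)
  seg 4: left by d7 = 189/4 → (-909/20, 59/20)
  seg 5: left by d1 = 11 → (-1129/20, 59/20)
  seg 6: up by d13 = 6 → (-1129/20, 179/20)

d6 = 15
d7 = 189/4
d8 = 233/4
d9 = 3
d10 = -11/4
d11 = -38
d12 = 129/20
d13 = 6
endpoint = (-1129/20, 179/20)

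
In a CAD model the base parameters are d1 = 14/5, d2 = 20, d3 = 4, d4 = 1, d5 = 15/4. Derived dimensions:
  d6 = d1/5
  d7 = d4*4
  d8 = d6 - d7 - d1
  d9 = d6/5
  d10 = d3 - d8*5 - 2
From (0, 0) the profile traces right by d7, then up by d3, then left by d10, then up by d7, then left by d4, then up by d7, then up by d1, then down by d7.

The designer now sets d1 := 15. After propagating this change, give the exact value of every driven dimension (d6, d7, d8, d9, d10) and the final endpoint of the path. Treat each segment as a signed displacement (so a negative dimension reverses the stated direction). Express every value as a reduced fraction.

d6 = 3
d7 = 4
d8 = -16
d9 = 3/5
d10 = 82
endpoint = (-79, 23)

Apply edit: d1 := 15
  d6 = d1/5 = 3
  d7 = d4*4 = 4
  d8 = d6 - d7 - d1 = -16
  d9 = d6/5 = 3/5
  d10 = d3 - d8*5 - 2 = 82
Walk from origin (0, 0):
  seg 1: right by d7 = 4 → (4, 0)
  seg 2: up by d3 = 4 → (4, 4)
  seg 3: left by d10 = 82 → (-78, 4)
  seg 4: up by d7 = 4 → (-78, 8)
  seg 5: left by d4 = 1 → (-79, 8)
  seg 6: up by d7 = 4 → (-79, 12)
  seg 7: up by d1 = 15 → (-79, 27)
  seg 8: down by d7 = 4 → (-79, 23)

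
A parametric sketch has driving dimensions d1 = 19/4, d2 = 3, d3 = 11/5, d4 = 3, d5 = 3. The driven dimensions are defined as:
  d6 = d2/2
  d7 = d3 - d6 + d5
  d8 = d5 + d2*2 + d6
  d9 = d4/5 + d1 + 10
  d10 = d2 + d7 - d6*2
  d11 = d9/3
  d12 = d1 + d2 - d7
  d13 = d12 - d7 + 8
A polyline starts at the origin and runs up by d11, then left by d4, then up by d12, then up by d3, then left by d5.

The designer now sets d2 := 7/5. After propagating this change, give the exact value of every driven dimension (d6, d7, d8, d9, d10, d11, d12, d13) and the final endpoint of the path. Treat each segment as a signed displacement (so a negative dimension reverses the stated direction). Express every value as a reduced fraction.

d6 = 7/10
d7 = 9/2
d8 = 13/2
d9 = 307/20
d10 = 9/2
d11 = 307/60
d12 = 33/20
d13 = 103/20
endpoint = (-6, 269/30)

Apply edit: d2 := 7/5
  d6 = d2/2 = 7/10
  d7 = d3 - d6 + d5 = 9/2
  d8 = d5 + d2*2 + d6 = 13/2
  d9 = d4/5 + d1 + 10 = 307/20
  d10 = d2 + d7 - d6*2 = 9/2
  d11 = d9/3 = 307/60
  d12 = d1 + d2 - d7 = 33/20
  d13 = d12 - d7 + 8 = 103/20
Walk from origin (0, 0):
  seg 1: up by d11 = 307/60 → (0, 307/60)
  seg 2: left by d4 = 3 → (-3, 307/60)
  seg 3: up by d12 = 33/20 → (-3, 203/30)
  seg 4: up by d3 = 11/5 → (-3, 269/30)
  seg 5: left by d5 = 3 → (-6, 269/30)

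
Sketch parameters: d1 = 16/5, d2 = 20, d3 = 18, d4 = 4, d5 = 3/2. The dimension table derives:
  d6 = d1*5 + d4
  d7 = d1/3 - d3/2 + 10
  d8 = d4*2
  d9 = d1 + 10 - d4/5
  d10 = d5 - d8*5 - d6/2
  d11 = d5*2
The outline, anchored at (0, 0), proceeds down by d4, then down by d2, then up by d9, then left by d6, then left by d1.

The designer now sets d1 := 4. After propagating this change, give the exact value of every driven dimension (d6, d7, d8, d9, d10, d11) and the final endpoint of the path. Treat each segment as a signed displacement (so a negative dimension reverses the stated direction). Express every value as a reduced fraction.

Apply edit: d1 := 4
  d6 = d1*5 + d4 = 24
  d7 = d1/3 - d3/2 + 10 = 7/3
  d8 = d4*2 = 8
  d9 = d1 + 10 - d4/5 = 66/5
  d10 = d5 - d8*5 - d6/2 = -101/2
  d11 = d5*2 = 3
Walk from origin (0, 0):
  seg 1: down by d4 = 4 → (0, -4)
  seg 2: down by d2 = 20 → (0, -24)
  seg 3: up by d9 = 66/5 → (0, -54/5)
  seg 4: left by d6 = 24 → (-24, -54/5)
  seg 5: left by d1 = 4 → (-28, -54/5)

d6 = 24
d7 = 7/3
d8 = 8
d9 = 66/5
d10 = -101/2
d11 = 3
endpoint = (-28, -54/5)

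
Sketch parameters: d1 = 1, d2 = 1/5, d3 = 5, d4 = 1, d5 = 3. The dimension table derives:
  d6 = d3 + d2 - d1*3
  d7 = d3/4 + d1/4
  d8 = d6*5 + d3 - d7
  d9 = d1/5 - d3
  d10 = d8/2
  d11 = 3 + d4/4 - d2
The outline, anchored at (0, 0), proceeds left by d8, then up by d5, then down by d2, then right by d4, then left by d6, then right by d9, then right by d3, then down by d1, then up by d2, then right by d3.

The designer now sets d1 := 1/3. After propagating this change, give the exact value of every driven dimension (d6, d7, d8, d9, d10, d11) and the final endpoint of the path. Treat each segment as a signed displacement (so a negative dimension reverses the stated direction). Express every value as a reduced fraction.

Apply edit: d1 := 1/3
  d6 = d3 + d2 - d1*3 = 21/5
  d7 = d3/4 + d1/4 = 4/3
  d8 = d6*5 + d3 - d7 = 74/3
  d9 = d1/5 - d3 = -74/15
  d10 = d8/2 = 37/3
  d11 = 3 + d4/4 - d2 = 61/20
Walk from origin (0, 0):
  seg 1: left by d8 = 74/3 → (-74/3, 0)
  seg 2: up by d5 = 3 → (-74/3, 3)
  seg 3: down by d2 = 1/5 → (-74/3, 14/5)
  seg 4: right by d4 = 1 → (-71/3, 14/5)
  seg 5: left by d6 = 21/5 → (-418/15, 14/5)
  seg 6: right by d9 = -74/15 → (-164/5, 14/5)
  seg 7: right by d3 = 5 → (-139/5, 14/5)
  seg 8: down by d1 = 1/3 → (-139/5, 37/15)
  seg 9: up by d2 = 1/5 → (-139/5, 8/3)
  seg 10: right by d3 = 5 → (-114/5, 8/3)

d6 = 21/5
d7 = 4/3
d8 = 74/3
d9 = -74/15
d10 = 37/3
d11 = 61/20
endpoint = (-114/5, 8/3)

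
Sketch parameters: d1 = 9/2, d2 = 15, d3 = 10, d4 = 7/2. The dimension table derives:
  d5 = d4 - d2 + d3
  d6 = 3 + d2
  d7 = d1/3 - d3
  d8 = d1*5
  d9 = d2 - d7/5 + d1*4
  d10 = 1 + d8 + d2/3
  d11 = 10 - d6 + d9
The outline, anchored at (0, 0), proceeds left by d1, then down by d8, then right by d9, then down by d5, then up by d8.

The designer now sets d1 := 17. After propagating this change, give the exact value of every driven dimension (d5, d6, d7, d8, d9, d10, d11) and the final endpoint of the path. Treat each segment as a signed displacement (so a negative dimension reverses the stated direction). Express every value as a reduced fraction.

Apply edit: d1 := 17
  d5 = d4 - d2 + d3 = -3/2
  d6 = 3 + d2 = 18
  d7 = d1/3 - d3 = -13/3
  d8 = d1*5 = 85
  d9 = d2 - d7/5 + d1*4 = 1258/15
  d10 = 1 + d8 + d2/3 = 91
  d11 = 10 - d6 + d9 = 1138/15
Walk from origin (0, 0):
  seg 1: left by d1 = 17 → (-17, 0)
  seg 2: down by d8 = 85 → (-17, -85)
  seg 3: right by d9 = 1258/15 → (1003/15, -85)
  seg 4: down by d5 = -3/2 → (1003/15, -167/2)
  seg 5: up by d8 = 85 → (1003/15, 3/2)

d5 = -3/2
d6 = 18
d7 = -13/3
d8 = 85
d9 = 1258/15
d10 = 91
d11 = 1138/15
endpoint = (1003/15, 3/2)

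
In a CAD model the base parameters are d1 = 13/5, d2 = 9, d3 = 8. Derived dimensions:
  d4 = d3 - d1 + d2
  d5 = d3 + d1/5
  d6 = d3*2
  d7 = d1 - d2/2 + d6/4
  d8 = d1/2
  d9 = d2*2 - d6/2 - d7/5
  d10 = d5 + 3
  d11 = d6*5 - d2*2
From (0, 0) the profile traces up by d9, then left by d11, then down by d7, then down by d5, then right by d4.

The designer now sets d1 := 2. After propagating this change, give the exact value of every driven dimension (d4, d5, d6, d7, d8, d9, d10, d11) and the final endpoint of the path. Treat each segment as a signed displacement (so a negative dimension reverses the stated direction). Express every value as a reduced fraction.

Apply edit: d1 := 2
  d4 = d3 - d1 + d2 = 15
  d5 = d3 + d1/5 = 42/5
  d6 = d3*2 = 16
  d7 = d1 - d2/2 + d6/4 = 3/2
  d8 = d1/2 = 1
  d9 = d2*2 - d6/2 - d7/5 = 97/10
  d10 = d5 + 3 = 57/5
  d11 = d6*5 - d2*2 = 62
Walk from origin (0, 0):
  seg 1: up by d9 = 97/10 → (0, 97/10)
  seg 2: left by d11 = 62 → (-62, 97/10)
  seg 3: down by d7 = 3/2 → (-62, 41/5)
  seg 4: down by d5 = 42/5 → (-62, -1/5)
  seg 5: right by d4 = 15 → (-47, -1/5)

d4 = 15
d5 = 42/5
d6 = 16
d7 = 3/2
d8 = 1
d9 = 97/10
d10 = 57/5
d11 = 62
endpoint = (-47, -1/5)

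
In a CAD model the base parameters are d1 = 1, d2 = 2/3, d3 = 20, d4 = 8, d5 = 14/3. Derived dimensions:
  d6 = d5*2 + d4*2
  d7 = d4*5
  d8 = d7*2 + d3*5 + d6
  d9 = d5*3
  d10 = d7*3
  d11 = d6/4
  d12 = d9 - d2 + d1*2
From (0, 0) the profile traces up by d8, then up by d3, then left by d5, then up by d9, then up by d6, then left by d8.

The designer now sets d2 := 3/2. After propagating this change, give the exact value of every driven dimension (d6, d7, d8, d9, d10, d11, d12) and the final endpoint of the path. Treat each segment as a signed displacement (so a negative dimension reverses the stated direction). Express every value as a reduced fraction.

Apply edit: d2 := 3/2
  d6 = d5*2 + d4*2 = 76/3
  d7 = d4*5 = 40
  d8 = d7*2 + d3*5 + d6 = 616/3
  d9 = d5*3 = 14
  d10 = d7*3 = 120
  d11 = d6/4 = 19/3
  d12 = d9 - d2 + d1*2 = 29/2
Walk from origin (0, 0):
  seg 1: up by d8 = 616/3 → (0, 616/3)
  seg 2: up by d3 = 20 → (0, 676/3)
  seg 3: left by d5 = 14/3 → (-14/3, 676/3)
  seg 4: up by d9 = 14 → (-14/3, 718/3)
  seg 5: up by d6 = 76/3 → (-14/3, 794/3)
  seg 6: left by d8 = 616/3 → (-210, 794/3)

d6 = 76/3
d7 = 40
d8 = 616/3
d9 = 14
d10 = 120
d11 = 19/3
d12 = 29/2
endpoint = (-210, 794/3)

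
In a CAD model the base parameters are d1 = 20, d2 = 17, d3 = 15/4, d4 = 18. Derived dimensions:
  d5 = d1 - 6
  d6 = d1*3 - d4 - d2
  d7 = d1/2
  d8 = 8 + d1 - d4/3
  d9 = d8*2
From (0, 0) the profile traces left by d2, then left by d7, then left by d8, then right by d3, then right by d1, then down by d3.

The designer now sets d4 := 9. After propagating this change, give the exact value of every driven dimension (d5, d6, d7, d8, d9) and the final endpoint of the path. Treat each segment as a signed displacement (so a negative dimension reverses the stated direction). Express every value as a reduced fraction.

d5 = 14
d6 = 34
d7 = 10
d8 = 25
d9 = 50
endpoint = (-113/4, -15/4)

Apply edit: d4 := 9
  d5 = d1 - 6 = 14
  d6 = d1*3 - d4 - d2 = 34
  d7 = d1/2 = 10
  d8 = 8 + d1 - d4/3 = 25
  d9 = d8*2 = 50
Walk from origin (0, 0):
  seg 1: left by d2 = 17 → (-17, 0)
  seg 2: left by d7 = 10 → (-27, 0)
  seg 3: left by d8 = 25 → (-52, 0)
  seg 4: right by d3 = 15/4 → (-193/4, 0)
  seg 5: right by d1 = 20 → (-113/4, 0)
  seg 6: down by d3 = 15/4 → (-113/4, -15/4)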